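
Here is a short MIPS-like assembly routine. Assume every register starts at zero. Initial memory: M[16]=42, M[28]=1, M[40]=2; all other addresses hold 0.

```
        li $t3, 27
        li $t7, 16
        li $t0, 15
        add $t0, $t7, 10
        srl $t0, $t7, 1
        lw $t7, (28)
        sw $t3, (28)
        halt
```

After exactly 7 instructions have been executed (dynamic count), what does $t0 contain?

after li $t3, 27: $t3=27
after li $t7, 16: $t7=16
after li $t0, 15: $t0=15
after add $t0, $t7, 10: $t0=16+10=26
after srl $t0, $t7, 1: $t0=16>>1=8
after lw $t7, (28): $t7=M[28]=1
sw $t3, (28) → M[28]=27
After step 7: $t0 = 8.

8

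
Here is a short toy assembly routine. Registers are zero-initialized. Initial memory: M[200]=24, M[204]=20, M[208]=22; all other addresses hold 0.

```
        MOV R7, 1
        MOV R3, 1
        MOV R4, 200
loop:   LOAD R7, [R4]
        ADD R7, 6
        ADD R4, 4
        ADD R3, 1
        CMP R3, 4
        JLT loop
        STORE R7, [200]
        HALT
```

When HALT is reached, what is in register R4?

MOV R7, 1 → R7=1
MOV R3, 1 → R3=1
MOV R4, 200 → R4=200
LOAD R7, [R4] → R7=M[200]=24
ADD R7, 6 → R7=24+6=30
ADD R4, 4 → R4=200+4=204
ADD R3, 1 → R3=1+1=2
CMP R3, 4  (cmp 2,4)
JLT loop: taken
LOAD R7, [R4] → R7=M[204]=20
ADD R7, 6 → R7=20+6=26
ADD R4, 4 → R4=204+4=208
ADD R3, 1 → R3=2+1=3
CMP R3, 4  (cmp 3,4)
JLT loop: taken
LOAD R7, [R4] → R7=M[208]=22
ADD R7, 6 → R7=22+6=28
ADD R4, 4 → R4=208+4=212
ADD R3, 1 → R3=3+1=4
CMP R3, 4  (cmp 4,4)
JLT loop: not taken
STORE R7, [200] → M[200]=28
halt.

212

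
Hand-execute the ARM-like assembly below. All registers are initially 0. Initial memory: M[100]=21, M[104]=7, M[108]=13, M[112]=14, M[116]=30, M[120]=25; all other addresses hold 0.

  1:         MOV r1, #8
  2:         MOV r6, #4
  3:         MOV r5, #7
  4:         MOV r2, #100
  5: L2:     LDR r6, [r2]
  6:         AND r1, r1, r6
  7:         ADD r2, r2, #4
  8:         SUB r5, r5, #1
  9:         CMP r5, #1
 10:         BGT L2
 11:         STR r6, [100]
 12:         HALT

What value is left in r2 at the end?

124

after MOV r1, #8: r1=8
after MOV r6, #4: r6=4
after MOV r5, #7: r5=7
after MOV r2, #100: r2=100
after LDR r6, [r2]: r6=M[100]=21
after AND r1, r1, r6: r1=8&21=0
after ADD r2, r2, #4: r2=100+4=104
after SUB r5, r5, #1: r5=7-1=6
CMP r5, #1  (cmp 6,1)
BGT L2: taken
after LDR r6, [r2]: r6=M[104]=7
after AND r1, r1, r6: r1=0&7=0
after ADD r2, r2, #4: r2=104+4=108
after SUB r5, r5, #1: r5=6-1=5
CMP r5, #1  (cmp 5,1)
BGT L2: taken
after LDR r6, [r2]: r6=M[108]=13
after AND r1, r1, r6: r1=0&13=0
after ADD r2, r2, #4: r2=108+4=112
after SUB r5, r5, #1: r5=5-1=4
CMP r5, #1  (cmp 4,1)
BGT L2: taken
after LDR r6, [r2]: r6=M[112]=14
after AND r1, r1, r6: r1=0&14=0
after ADD r2, r2, #4: r2=112+4=116
after SUB r5, r5, #1: r5=4-1=3
CMP r5, #1  (cmp 3,1)
BGT L2: taken
after LDR r6, [r2]: r6=M[116]=30
after AND r1, r1, r6: r1=0&30=0
after ADD r2, r2, #4: r2=116+4=120
after SUB r5, r5, #1: r5=3-1=2
CMP r5, #1  (cmp 2,1)
BGT L2: taken
after LDR r6, [r2]: r6=M[120]=25
after AND r1, r1, r6: r1=0&25=0
after ADD r2, r2, #4: r2=120+4=124
after SUB r5, r5, #1: r5=2-1=1
CMP r5, #1  (cmp 1,1)
BGT L2: not taken
STR r6, [100] → M[100]=25
halt.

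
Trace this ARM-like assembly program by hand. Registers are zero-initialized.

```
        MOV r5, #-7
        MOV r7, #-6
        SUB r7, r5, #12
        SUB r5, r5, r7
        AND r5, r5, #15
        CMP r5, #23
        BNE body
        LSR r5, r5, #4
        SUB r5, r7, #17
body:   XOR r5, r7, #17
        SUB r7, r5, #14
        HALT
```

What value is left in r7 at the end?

after MOV r5, #-7: r5=-7
after MOV r7, #-6: r7=-6
after SUB r7, r5, #12: r7=(-7)-12=-19
after SUB r5, r5, r7: r5=(-7)-(-19)=12
after AND r5, r5, #15: r5=12&15=12
CMP r5, #23  (cmp 12,23)
BNE body: taken
after XOR r5, r7, #17: r5=(-19)^17=-4
after SUB r7, r5, #14: r7=(-4)-14=-18
halt.

-18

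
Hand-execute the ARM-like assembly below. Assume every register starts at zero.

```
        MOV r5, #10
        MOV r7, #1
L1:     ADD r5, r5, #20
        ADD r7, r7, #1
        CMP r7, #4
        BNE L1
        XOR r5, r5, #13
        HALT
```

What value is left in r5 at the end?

75

after MOV r5, #10: r5=10
after MOV r7, #1: r7=1
after ADD r5, r5, #20: r5=10+20=30
after ADD r7, r7, #1: r7=1+1=2
CMP r7, #4  (cmp 2,4)
BNE L1: taken
after ADD r5, r5, #20: r5=30+20=50
after ADD r7, r7, #1: r7=2+1=3
CMP r7, #4  (cmp 3,4)
BNE L1: taken
after ADD r5, r5, #20: r5=50+20=70
after ADD r7, r7, #1: r7=3+1=4
CMP r7, #4  (cmp 4,4)
BNE L1: not taken
after XOR r5, r5, #13: r5=70^13=75
halt.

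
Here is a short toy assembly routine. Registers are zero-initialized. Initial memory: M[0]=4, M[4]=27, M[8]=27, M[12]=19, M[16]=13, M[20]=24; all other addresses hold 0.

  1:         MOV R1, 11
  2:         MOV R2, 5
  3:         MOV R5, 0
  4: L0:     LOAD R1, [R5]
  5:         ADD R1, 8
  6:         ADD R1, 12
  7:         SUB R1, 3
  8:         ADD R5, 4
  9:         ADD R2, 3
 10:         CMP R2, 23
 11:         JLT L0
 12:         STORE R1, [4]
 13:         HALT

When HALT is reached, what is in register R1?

41

R1=11
R2=5
R5=0
R1=M[0]=4
R1=4+8=12
R1=12+12=24
R1=24-3=21
R5=0+4=4
R2=5+3=8
CMP R2, 23  (cmp 8,23)
JLT L0: taken
R1=M[4]=27
R1=27+8=35
R1=35+12=47
R1=47-3=44
R5=4+4=8
R2=8+3=11
CMP R2, 23  (cmp 11,23)
JLT L0: taken
R1=M[8]=27
R1=27+8=35
R1=35+12=47
R1=47-3=44
R5=8+4=12
R2=11+3=14
CMP R2, 23  (cmp 14,23)
JLT L0: taken
R1=M[12]=19
R1=19+8=27
R1=27+12=39
R1=39-3=36
R5=12+4=16
R2=14+3=17
CMP R2, 23  (cmp 17,23)
JLT L0: taken
R1=M[16]=13
R1=13+8=21
R1=21+12=33
R1=33-3=30
R5=16+4=20
R2=17+3=20
CMP R2, 23  (cmp 20,23)
JLT L0: taken
R1=M[20]=24
R1=24+8=32
R1=32+12=44
R1=44-3=41
R5=20+4=24
R2=20+3=23
CMP R2, 23  (cmp 23,23)
JLT L0: not taken
STORE R1, [4] → M[4]=41
halt.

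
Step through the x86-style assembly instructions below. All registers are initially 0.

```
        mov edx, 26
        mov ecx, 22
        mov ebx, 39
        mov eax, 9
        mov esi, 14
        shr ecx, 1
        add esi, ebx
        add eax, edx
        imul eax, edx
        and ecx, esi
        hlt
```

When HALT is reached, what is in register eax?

910

mov edx, 26 → edx=26
mov ecx, 22 → ecx=22
mov ebx, 39 → ebx=39
mov eax, 9 → eax=9
mov esi, 14 → esi=14
shr ecx, 1 → ecx=22>>1=11
add esi, ebx → esi=14+39=53
add eax, edx → eax=9+26=35
imul eax, edx → eax=35*26=910
and ecx, esi → ecx=11&53=1
halt.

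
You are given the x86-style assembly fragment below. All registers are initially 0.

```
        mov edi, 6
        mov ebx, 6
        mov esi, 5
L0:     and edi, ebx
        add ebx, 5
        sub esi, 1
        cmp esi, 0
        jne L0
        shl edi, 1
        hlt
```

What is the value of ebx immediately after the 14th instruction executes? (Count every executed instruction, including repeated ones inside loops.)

16

after mov edi, 6: edi=6
after mov ebx, 6: ebx=6
after mov esi, 5: esi=5
after and edi, ebx: edi=6&6=6
after add ebx, 5: ebx=6+5=11
after sub esi, 1: esi=5-1=4
cmp esi, 0  (cmp 4,0)
jne L0: taken
after and edi, ebx: edi=6&11=2
after add ebx, 5: ebx=11+5=16
after sub esi, 1: esi=4-1=3
cmp esi, 0  (cmp 3,0)
jne L0: taken
after and edi, ebx: edi=2&16=0
After step 14: ebx = 16.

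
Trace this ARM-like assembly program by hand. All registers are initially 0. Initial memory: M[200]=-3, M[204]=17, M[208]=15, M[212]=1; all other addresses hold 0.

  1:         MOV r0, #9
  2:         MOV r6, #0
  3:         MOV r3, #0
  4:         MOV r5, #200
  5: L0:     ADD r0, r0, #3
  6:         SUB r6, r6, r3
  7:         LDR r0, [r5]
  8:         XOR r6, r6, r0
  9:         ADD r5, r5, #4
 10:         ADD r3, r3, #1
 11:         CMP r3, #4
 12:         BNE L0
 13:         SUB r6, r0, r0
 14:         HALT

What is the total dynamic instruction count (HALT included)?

38

MOV r0, #9 → r0=9
MOV r6, #0 → r6=0
MOV r3, #0 → r3=0
MOV r5, #200 → r5=200
ADD r0, r0, #3 → r0=9+3=12
SUB r6, r6, r3 → r6=0-0=0
LDR r0, [r5] → r0=M[200]=-3
XOR r6, r6, r0 → r6=0^(-3)=-3
ADD r5, r5, #4 → r5=200+4=204
ADD r3, r3, #1 → r3=0+1=1
CMP r3, #4  (cmp 1,4)
BNE L0: taken
ADD r0, r0, #3 → r0=(-3)+3=0
SUB r6, r6, r3 → r6=(-3)-1=-4
LDR r0, [r5] → r0=M[204]=17
XOR r6, r6, r0 → r6=(-4)^17=-19
ADD r5, r5, #4 → r5=204+4=208
ADD r3, r3, #1 → r3=1+1=2
CMP r3, #4  (cmp 2,4)
BNE L0: taken
ADD r0, r0, #3 → r0=17+3=20
SUB r6, r6, r3 → r6=(-19)-2=-21
LDR r0, [r5] → r0=M[208]=15
XOR r6, r6, r0 → r6=(-21)^15=-28
ADD r5, r5, #4 → r5=208+4=212
ADD r3, r3, #1 → r3=2+1=3
CMP r3, #4  (cmp 3,4)
BNE L0: taken
ADD r0, r0, #3 → r0=15+3=18
SUB r6, r6, r3 → r6=(-28)-3=-31
LDR r0, [r5] → r0=M[212]=1
XOR r6, r6, r0 → r6=(-31)^1=-32
ADD r5, r5, #4 → r5=212+4=216
ADD r3, r3, #1 → r3=3+1=4
CMP r3, #4  (cmp 4,4)
BNE L0: not taken
SUB r6, r0, r0 → r6=1-1=0
halt.
Total executed instructions: 38.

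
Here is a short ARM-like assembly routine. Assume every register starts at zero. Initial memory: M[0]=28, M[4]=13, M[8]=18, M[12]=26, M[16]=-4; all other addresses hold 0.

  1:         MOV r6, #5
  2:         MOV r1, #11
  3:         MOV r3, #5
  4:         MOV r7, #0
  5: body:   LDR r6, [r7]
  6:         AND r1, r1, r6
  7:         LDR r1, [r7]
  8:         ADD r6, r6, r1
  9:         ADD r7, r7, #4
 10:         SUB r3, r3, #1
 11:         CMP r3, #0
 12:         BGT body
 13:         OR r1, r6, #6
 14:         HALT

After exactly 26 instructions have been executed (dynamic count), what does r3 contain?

2

after MOV r6, #5: r6=5
after MOV r1, #11: r1=11
after MOV r3, #5: r3=5
after MOV r7, #0: r7=0
after LDR r6, [r7]: r6=M[0]=28
after AND r1, r1, r6: r1=11&28=8
after LDR r1, [r7]: r1=M[0]=28
after ADD r6, r6, r1: r6=28+28=56
after ADD r7, r7, #4: r7=0+4=4
after SUB r3, r3, #1: r3=5-1=4
CMP r3, #0  (cmp 4,0)
BGT body: taken
after LDR r6, [r7]: r6=M[4]=13
after AND r1, r1, r6: r1=28&13=12
after LDR r1, [r7]: r1=M[4]=13
after ADD r6, r6, r1: r6=13+13=26
after ADD r7, r7, #4: r7=4+4=8
after SUB r3, r3, #1: r3=4-1=3
CMP r3, #0  (cmp 3,0)
BGT body: taken
after LDR r6, [r7]: r6=M[8]=18
after AND r1, r1, r6: r1=13&18=0
after LDR r1, [r7]: r1=M[8]=18
after ADD r6, r6, r1: r6=18+18=36
after ADD r7, r7, #4: r7=8+4=12
after SUB r3, r3, #1: r3=3-1=2
After step 26: r3 = 2.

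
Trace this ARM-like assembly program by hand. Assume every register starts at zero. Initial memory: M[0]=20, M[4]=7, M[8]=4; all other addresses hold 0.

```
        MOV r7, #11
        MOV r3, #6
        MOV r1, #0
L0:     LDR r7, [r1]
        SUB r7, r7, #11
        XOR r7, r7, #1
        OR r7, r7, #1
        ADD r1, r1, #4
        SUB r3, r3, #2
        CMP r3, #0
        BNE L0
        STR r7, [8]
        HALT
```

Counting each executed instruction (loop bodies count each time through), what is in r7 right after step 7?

MOV r7, #11 → r7=11
MOV r3, #6 → r3=6
MOV r1, #0 → r1=0
LDR r7, [r1] → r7=M[0]=20
SUB r7, r7, #11 → r7=20-11=9
XOR r7, r7, #1 → r7=9^1=8
OR r7, r7, #1 → r7=8|1=9
After step 7: r7 = 9.

9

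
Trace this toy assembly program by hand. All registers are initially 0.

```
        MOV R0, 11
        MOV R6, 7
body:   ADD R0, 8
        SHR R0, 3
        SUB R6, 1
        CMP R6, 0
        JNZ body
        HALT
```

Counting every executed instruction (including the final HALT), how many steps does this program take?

R0=11
R6=7
R0=11+8=19
R0=19>>3=2
R6=7-1=6
CMP R6, 0  (cmp 6,0)
JNZ body: taken
R0=2+8=10
R0=10>>3=1
R6=6-1=5
CMP R6, 0  (cmp 5,0)
JNZ body: taken
R0=1+8=9
R0=9>>3=1
R6=5-1=4
CMP R6, 0  (cmp 4,0)
JNZ body: taken
R0=1+8=9
R0=9>>3=1
R6=4-1=3
CMP R6, 0  (cmp 3,0)
JNZ body: taken
R0=1+8=9
R0=9>>3=1
R6=3-1=2
CMP R6, 0  (cmp 2,0)
JNZ body: taken
R0=1+8=9
R0=9>>3=1
R6=2-1=1
CMP R6, 0  (cmp 1,0)
JNZ body: taken
R0=1+8=9
R0=9>>3=1
R6=1-1=0
CMP R6, 0  (cmp 0,0)
JNZ body: not taken
halt.
Total executed instructions: 38.

38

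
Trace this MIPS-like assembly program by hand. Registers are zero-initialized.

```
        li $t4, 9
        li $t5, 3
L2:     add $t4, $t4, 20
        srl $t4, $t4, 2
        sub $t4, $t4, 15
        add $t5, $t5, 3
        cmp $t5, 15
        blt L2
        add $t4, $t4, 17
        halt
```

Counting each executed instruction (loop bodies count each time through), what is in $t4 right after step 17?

-13

after li $t4, 9: $t4=9
after li $t5, 3: $t5=3
after add $t4, $t4, 20: $t4=9+20=29
after srl $t4, $t4, 2: $t4=29>>2=7
after sub $t4, $t4, 15: $t4=7-15=-8
after add $t5, $t5, 3: $t5=3+3=6
cmp $t5, 15  (cmp 6,15)
blt L2: taken
after add $t4, $t4, 20: $t4=(-8)+20=12
after srl $t4, $t4, 2: $t4=12>>2=3
after sub $t4, $t4, 15: $t4=3-15=-12
after add $t5, $t5, 3: $t5=6+3=9
cmp $t5, 15  (cmp 9,15)
blt L2: taken
after add $t4, $t4, 20: $t4=(-12)+20=8
after srl $t4, $t4, 2: $t4=8>>2=2
after sub $t4, $t4, 15: $t4=2-15=-13
After step 17: $t4 = -13.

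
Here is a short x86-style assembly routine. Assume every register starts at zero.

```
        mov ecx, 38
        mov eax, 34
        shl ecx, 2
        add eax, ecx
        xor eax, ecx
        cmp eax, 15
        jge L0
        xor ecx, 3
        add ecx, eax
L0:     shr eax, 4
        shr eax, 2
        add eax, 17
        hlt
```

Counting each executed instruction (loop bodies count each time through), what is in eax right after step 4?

186

ecx=38
eax=34
ecx=38<<2=152
eax=34+152=186
After step 4: eax = 186.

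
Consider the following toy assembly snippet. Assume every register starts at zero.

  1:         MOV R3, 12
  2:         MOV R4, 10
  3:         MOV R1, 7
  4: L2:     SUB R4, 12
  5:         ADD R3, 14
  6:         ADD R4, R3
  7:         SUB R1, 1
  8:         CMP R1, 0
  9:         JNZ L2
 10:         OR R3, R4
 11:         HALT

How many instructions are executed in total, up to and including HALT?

MOV R3, 12 → R3=12
MOV R4, 10 → R4=10
MOV R1, 7 → R1=7
SUB R4, 12 → R4=10-12=-2
ADD R3, 14 → R3=12+14=26
ADD R4, R3 → R4=(-2)+26=24
SUB R1, 1 → R1=7-1=6
CMP R1, 0  (cmp 6,0)
JNZ L2: taken
SUB R4, 12 → R4=24-12=12
ADD R3, 14 → R3=26+14=40
ADD R4, R3 → R4=12+40=52
SUB R1, 1 → R1=6-1=5
CMP R1, 0  (cmp 5,0)
JNZ L2: taken
SUB R4, 12 → R4=52-12=40
ADD R3, 14 → R3=40+14=54
ADD R4, R3 → R4=40+54=94
SUB R1, 1 → R1=5-1=4
CMP R1, 0  (cmp 4,0)
JNZ L2: taken
SUB R4, 12 → R4=94-12=82
ADD R3, 14 → R3=54+14=68
ADD R4, R3 → R4=82+68=150
SUB R1, 1 → R1=4-1=3
CMP R1, 0  (cmp 3,0)
JNZ L2: taken
SUB R4, 12 → R4=150-12=138
ADD R3, 14 → R3=68+14=82
ADD R4, R3 → R4=138+82=220
SUB R1, 1 → R1=3-1=2
CMP R1, 0  (cmp 2,0)
JNZ L2: taken
SUB R4, 12 → R4=220-12=208
ADD R3, 14 → R3=82+14=96
ADD R4, R3 → R4=208+96=304
SUB R1, 1 → R1=2-1=1
CMP R1, 0  (cmp 1,0)
JNZ L2: taken
SUB R4, 12 → R4=304-12=292
ADD R3, 14 → R3=96+14=110
ADD R4, R3 → R4=292+110=402
SUB R1, 1 → R1=1-1=0
CMP R1, 0  (cmp 0,0)
JNZ L2: not taken
OR R3, R4 → R3=110|402=510
halt.
Total executed instructions: 47.

47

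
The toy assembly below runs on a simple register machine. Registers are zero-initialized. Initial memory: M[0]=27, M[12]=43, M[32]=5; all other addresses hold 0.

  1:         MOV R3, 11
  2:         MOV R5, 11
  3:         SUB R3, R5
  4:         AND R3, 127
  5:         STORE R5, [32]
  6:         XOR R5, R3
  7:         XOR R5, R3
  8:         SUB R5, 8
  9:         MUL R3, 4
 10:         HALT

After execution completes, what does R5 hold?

MOV R3, 11 → R3=11
MOV R5, 11 → R5=11
SUB R3, R5 → R3=11-11=0
AND R3, 127 → R3=0&127=0
STORE R5, [32] → M[32]=11
XOR R5, R3 → R5=11^0=11
XOR R5, R3 → R5=11^0=11
SUB R5, 8 → R5=11-8=3
MUL R3, 4 → R3=0*4=0
halt.

3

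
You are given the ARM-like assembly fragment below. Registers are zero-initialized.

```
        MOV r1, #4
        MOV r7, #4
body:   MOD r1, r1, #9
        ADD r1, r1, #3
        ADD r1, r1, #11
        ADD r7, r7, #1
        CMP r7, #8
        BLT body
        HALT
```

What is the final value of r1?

15

MOV r1, #4 → r1=4
MOV r7, #4 → r7=4
MOD r1, r1, #9 → r1=4%9=4
ADD r1, r1, #3 → r1=4+3=7
ADD r1, r1, #11 → r1=7+11=18
ADD r7, r7, #1 → r7=4+1=5
CMP r7, #8  (cmp 5,8)
BLT body: taken
MOD r1, r1, #9 → r1=18%9=0
ADD r1, r1, #3 → r1=0+3=3
ADD r1, r1, #11 → r1=3+11=14
ADD r7, r7, #1 → r7=5+1=6
CMP r7, #8  (cmp 6,8)
BLT body: taken
MOD r1, r1, #9 → r1=14%9=5
ADD r1, r1, #3 → r1=5+3=8
ADD r1, r1, #11 → r1=8+11=19
ADD r7, r7, #1 → r7=6+1=7
CMP r7, #8  (cmp 7,8)
BLT body: taken
MOD r1, r1, #9 → r1=19%9=1
ADD r1, r1, #3 → r1=1+3=4
ADD r1, r1, #11 → r1=4+11=15
ADD r7, r7, #1 → r7=7+1=8
CMP r7, #8  (cmp 8,8)
BLT body: not taken
halt.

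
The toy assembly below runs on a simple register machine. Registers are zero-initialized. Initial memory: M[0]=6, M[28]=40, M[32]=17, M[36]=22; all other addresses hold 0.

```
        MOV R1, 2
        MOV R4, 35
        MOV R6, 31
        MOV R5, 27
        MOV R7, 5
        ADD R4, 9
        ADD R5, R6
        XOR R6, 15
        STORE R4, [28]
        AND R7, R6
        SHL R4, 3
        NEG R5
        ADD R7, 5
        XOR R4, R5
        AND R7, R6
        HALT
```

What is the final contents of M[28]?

R1=2
R4=35
R6=31
R5=27
R7=5
R4=35+9=44
R5=27+31=58
R6=31^15=16
STORE R4, [28] → M[28]=44
R7=5&16=0
R4=44<<3=352
R5=-(58)=-58
R7=0+5=5
R4=352^(-58)=-346
R7=5&16=0
halt.

44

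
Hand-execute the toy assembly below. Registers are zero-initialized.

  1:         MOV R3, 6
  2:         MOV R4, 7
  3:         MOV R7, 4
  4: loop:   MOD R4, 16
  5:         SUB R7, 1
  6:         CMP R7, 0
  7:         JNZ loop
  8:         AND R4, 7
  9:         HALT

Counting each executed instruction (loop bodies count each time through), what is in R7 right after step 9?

after MOV R3, 6: R3=6
after MOV R4, 7: R4=7
after MOV R7, 4: R7=4
after MOD R4, 16: R4=7%16=7
after SUB R7, 1: R7=4-1=3
CMP R7, 0  (cmp 3,0)
JNZ loop: taken
after MOD R4, 16: R4=7%16=7
after SUB R7, 1: R7=3-1=2
After step 9: R7 = 2.

2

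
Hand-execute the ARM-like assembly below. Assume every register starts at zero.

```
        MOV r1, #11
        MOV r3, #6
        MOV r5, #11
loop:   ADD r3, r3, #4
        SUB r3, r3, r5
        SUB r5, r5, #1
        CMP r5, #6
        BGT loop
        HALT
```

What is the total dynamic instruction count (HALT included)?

29

r1=11
r3=6
r5=11
r3=6+4=10
r3=10-11=-1
r5=11-1=10
CMP r5, #6  (cmp 10,6)
BGT loop: taken
r3=(-1)+4=3
r3=3-10=-7
r5=10-1=9
CMP r5, #6  (cmp 9,6)
BGT loop: taken
r3=(-7)+4=-3
r3=(-3)-9=-12
r5=9-1=8
CMP r5, #6  (cmp 8,6)
BGT loop: taken
r3=(-12)+4=-8
r3=(-8)-8=-16
r5=8-1=7
CMP r5, #6  (cmp 7,6)
BGT loop: taken
r3=(-16)+4=-12
r3=(-12)-7=-19
r5=7-1=6
CMP r5, #6  (cmp 6,6)
BGT loop: not taken
halt.
Total executed instructions: 29.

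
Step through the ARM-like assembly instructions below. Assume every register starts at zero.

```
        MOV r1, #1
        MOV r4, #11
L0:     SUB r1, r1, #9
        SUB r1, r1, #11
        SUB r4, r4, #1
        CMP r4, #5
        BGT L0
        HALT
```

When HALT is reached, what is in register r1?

MOV r1, #1 → r1=1
MOV r4, #11 → r4=11
SUB r1, r1, #9 → r1=1-9=-8
SUB r1, r1, #11 → r1=(-8)-11=-19
SUB r4, r4, #1 → r4=11-1=10
CMP r4, #5  (cmp 10,5)
BGT L0: taken
SUB r1, r1, #9 → r1=(-19)-9=-28
SUB r1, r1, #11 → r1=(-28)-11=-39
SUB r4, r4, #1 → r4=10-1=9
CMP r4, #5  (cmp 9,5)
BGT L0: taken
SUB r1, r1, #9 → r1=(-39)-9=-48
SUB r1, r1, #11 → r1=(-48)-11=-59
SUB r4, r4, #1 → r4=9-1=8
CMP r4, #5  (cmp 8,5)
BGT L0: taken
SUB r1, r1, #9 → r1=(-59)-9=-68
SUB r1, r1, #11 → r1=(-68)-11=-79
SUB r4, r4, #1 → r4=8-1=7
CMP r4, #5  (cmp 7,5)
BGT L0: taken
SUB r1, r1, #9 → r1=(-79)-9=-88
SUB r1, r1, #11 → r1=(-88)-11=-99
SUB r4, r4, #1 → r4=7-1=6
CMP r4, #5  (cmp 6,5)
BGT L0: taken
SUB r1, r1, #9 → r1=(-99)-9=-108
SUB r1, r1, #11 → r1=(-108)-11=-119
SUB r4, r4, #1 → r4=6-1=5
CMP r4, #5  (cmp 5,5)
BGT L0: not taken
halt.

-119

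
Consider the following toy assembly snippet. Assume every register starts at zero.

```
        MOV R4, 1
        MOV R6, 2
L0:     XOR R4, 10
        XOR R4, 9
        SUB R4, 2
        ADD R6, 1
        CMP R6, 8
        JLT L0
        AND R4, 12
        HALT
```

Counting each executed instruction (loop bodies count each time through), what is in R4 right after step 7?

R4=1
R6=2
R4=1^10=11
R4=11^9=2
R4=2-2=0
R6=2+1=3
CMP R6, 8  (cmp 3,8)
After step 7: R4 = 0.

0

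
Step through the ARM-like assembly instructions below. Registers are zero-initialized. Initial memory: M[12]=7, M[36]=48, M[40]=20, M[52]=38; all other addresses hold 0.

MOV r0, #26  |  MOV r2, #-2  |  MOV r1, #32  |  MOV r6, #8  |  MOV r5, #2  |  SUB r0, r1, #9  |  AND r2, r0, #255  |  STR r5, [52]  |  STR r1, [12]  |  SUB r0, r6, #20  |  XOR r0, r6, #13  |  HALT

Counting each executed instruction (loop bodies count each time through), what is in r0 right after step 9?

23

MOV r0, #26 → r0=26
MOV r2, #-2 → r2=-2
MOV r1, #32 → r1=32
MOV r6, #8 → r6=8
MOV r5, #2 → r5=2
SUB r0, r1, #9 → r0=32-9=23
AND r2, r0, #255 → r2=23&255=23
STR r5, [52] → M[52]=2
STR r1, [12] → M[12]=32
After step 9: r0 = 23.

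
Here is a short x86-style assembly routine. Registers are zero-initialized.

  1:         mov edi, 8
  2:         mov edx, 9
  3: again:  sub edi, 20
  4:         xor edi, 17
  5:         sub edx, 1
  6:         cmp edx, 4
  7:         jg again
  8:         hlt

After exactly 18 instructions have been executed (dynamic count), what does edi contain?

-87

mov edi, 8 → edi=8
mov edx, 9 → edx=9
sub edi, 20 → edi=8-20=-12
xor edi, 17 → edi=(-12)^17=-27
sub edx, 1 → edx=9-1=8
cmp edx, 4  (cmp 8,4)
jg again: taken
sub edi, 20 → edi=(-27)-20=-47
xor edi, 17 → edi=(-47)^17=-64
sub edx, 1 → edx=8-1=7
cmp edx, 4  (cmp 7,4)
jg again: taken
sub edi, 20 → edi=(-64)-20=-84
xor edi, 17 → edi=(-84)^17=-67
sub edx, 1 → edx=7-1=6
cmp edx, 4  (cmp 6,4)
jg again: taken
sub edi, 20 → edi=(-67)-20=-87
After step 18: edi = -87.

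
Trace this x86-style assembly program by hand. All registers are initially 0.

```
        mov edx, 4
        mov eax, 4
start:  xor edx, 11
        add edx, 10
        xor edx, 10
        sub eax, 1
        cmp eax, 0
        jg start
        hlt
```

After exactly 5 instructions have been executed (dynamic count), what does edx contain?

19

edx=4
eax=4
edx=4^11=15
edx=15+10=25
edx=25^10=19
After step 5: edx = 19.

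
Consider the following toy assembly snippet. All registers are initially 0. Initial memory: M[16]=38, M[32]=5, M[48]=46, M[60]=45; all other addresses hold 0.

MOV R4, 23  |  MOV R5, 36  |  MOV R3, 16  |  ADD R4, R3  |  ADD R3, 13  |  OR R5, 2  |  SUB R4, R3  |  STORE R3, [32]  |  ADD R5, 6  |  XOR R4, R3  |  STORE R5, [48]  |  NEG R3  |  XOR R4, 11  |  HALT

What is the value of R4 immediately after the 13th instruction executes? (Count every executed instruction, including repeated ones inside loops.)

28

after MOV R4, 23: R4=23
after MOV R5, 36: R5=36
after MOV R3, 16: R3=16
after ADD R4, R3: R4=23+16=39
after ADD R3, 13: R3=16+13=29
after OR R5, 2: R5=36|2=38
after SUB R4, R3: R4=39-29=10
STORE R3, [32] → M[32]=29
after ADD R5, 6: R5=38+6=44
after XOR R4, R3: R4=10^29=23
STORE R5, [48] → M[48]=44
after NEG R3: R3=-(29)=-29
after XOR R4, 11: R4=23^11=28
After step 13: R4 = 28.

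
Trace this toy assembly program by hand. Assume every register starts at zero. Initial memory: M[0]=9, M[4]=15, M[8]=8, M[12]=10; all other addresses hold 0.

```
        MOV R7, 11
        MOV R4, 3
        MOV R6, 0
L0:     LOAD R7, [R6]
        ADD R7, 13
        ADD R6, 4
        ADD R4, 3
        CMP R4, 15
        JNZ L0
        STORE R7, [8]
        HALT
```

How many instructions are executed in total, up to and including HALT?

29

MOV R7, 11 → R7=11
MOV R4, 3 → R4=3
MOV R6, 0 → R6=0
LOAD R7, [R6] → R7=M[0]=9
ADD R7, 13 → R7=9+13=22
ADD R6, 4 → R6=0+4=4
ADD R4, 3 → R4=3+3=6
CMP R4, 15  (cmp 6,15)
JNZ L0: taken
LOAD R7, [R6] → R7=M[4]=15
ADD R7, 13 → R7=15+13=28
ADD R6, 4 → R6=4+4=8
ADD R4, 3 → R4=6+3=9
CMP R4, 15  (cmp 9,15)
JNZ L0: taken
LOAD R7, [R6] → R7=M[8]=8
ADD R7, 13 → R7=8+13=21
ADD R6, 4 → R6=8+4=12
ADD R4, 3 → R4=9+3=12
CMP R4, 15  (cmp 12,15)
JNZ L0: taken
LOAD R7, [R6] → R7=M[12]=10
ADD R7, 13 → R7=10+13=23
ADD R6, 4 → R6=12+4=16
ADD R4, 3 → R4=12+3=15
CMP R4, 15  (cmp 15,15)
JNZ L0: not taken
STORE R7, [8] → M[8]=23
halt.
Total executed instructions: 29.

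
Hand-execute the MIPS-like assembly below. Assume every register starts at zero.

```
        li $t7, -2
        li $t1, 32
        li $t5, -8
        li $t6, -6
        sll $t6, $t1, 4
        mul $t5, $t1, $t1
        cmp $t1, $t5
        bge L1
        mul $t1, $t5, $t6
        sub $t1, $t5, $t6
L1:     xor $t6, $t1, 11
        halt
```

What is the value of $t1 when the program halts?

li $t7, -2 → $t7=-2
li $t1, 32 → $t1=32
li $t5, -8 → $t5=-8
li $t6, -6 → $t6=-6
sll $t6, $t1, 4 → $t6=32<<4=512
mul $t5, $t1, $t1 → $t5=32*32=1024
cmp $t1, $t5  (cmp 32,1024)
bge L1: not taken
mul $t1, $t5, $t6 → $t1=1024*512=524288
sub $t1, $t5, $t6 → $t1=1024-512=512
xor $t6, $t1, 11 → $t6=512^11=523
halt.

512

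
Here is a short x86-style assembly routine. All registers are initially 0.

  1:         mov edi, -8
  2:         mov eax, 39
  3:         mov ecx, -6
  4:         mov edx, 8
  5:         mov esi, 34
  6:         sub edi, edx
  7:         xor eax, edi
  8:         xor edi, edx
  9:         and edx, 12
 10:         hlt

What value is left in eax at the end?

-41

edi=-8
eax=39
ecx=-6
edx=8
esi=34
edi=(-8)-8=-16
eax=39^(-16)=-41
edi=(-16)^8=-8
edx=8&12=8
halt.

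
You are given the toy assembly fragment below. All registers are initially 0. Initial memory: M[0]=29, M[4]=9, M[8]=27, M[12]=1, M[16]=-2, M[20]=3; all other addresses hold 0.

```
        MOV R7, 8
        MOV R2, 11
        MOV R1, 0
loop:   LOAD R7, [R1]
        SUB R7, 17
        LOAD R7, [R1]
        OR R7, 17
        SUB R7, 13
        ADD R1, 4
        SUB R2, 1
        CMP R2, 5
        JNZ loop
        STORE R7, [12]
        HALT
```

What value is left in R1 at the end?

24

MOV R7, 8 → R7=8
MOV R2, 11 → R2=11
MOV R1, 0 → R1=0
LOAD R7, [R1] → R7=M[0]=29
SUB R7, 17 → R7=29-17=12
LOAD R7, [R1] → R7=M[0]=29
OR R7, 17 → R7=29|17=29
SUB R7, 13 → R7=29-13=16
ADD R1, 4 → R1=0+4=4
SUB R2, 1 → R2=11-1=10
CMP R2, 5  (cmp 10,5)
JNZ loop: taken
LOAD R7, [R1] → R7=M[4]=9
SUB R7, 17 → R7=9-17=-8
LOAD R7, [R1] → R7=M[4]=9
OR R7, 17 → R7=9|17=25
SUB R7, 13 → R7=25-13=12
ADD R1, 4 → R1=4+4=8
SUB R2, 1 → R2=10-1=9
CMP R2, 5  (cmp 9,5)
JNZ loop: taken
LOAD R7, [R1] → R7=M[8]=27
SUB R7, 17 → R7=27-17=10
LOAD R7, [R1] → R7=M[8]=27
OR R7, 17 → R7=27|17=27
SUB R7, 13 → R7=27-13=14
ADD R1, 4 → R1=8+4=12
SUB R2, 1 → R2=9-1=8
CMP R2, 5  (cmp 8,5)
JNZ loop: taken
LOAD R7, [R1] → R7=M[12]=1
SUB R7, 17 → R7=1-17=-16
LOAD R7, [R1] → R7=M[12]=1
OR R7, 17 → R7=1|17=17
SUB R7, 13 → R7=17-13=4
ADD R1, 4 → R1=12+4=16
SUB R2, 1 → R2=8-1=7
CMP R2, 5  (cmp 7,5)
JNZ loop: taken
LOAD R7, [R1] → R7=M[16]=-2
SUB R7, 17 → R7=(-2)-17=-19
LOAD R7, [R1] → R7=M[16]=-2
OR R7, 17 → R7=(-2)|17=-1
SUB R7, 13 → R7=(-1)-13=-14
ADD R1, 4 → R1=16+4=20
SUB R2, 1 → R2=7-1=6
CMP R2, 5  (cmp 6,5)
JNZ loop: taken
LOAD R7, [R1] → R7=M[20]=3
SUB R7, 17 → R7=3-17=-14
LOAD R7, [R1] → R7=M[20]=3
OR R7, 17 → R7=3|17=19
SUB R7, 13 → R7=19-13=6
ADD R1, 4 → R1=20+4=24
SUB R2, 1 → R2=6-1=5
CMP R2, 5  (cmp 5,5)
JNZ loop: not taken
STORE R7, [12] → M[12]=6
halt.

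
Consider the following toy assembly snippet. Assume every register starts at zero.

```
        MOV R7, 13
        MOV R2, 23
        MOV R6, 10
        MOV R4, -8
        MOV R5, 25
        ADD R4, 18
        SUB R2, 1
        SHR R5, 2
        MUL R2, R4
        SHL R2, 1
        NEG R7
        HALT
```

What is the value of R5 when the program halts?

6

R7=13
R2=23
R6=10
R4=-8
R5=25
R4=(-8)+18=10
R2=23-1=22
R5=25>>2=6
R2=22*10=220
R2=220<<1=440
R7=-(13)=-13
halt.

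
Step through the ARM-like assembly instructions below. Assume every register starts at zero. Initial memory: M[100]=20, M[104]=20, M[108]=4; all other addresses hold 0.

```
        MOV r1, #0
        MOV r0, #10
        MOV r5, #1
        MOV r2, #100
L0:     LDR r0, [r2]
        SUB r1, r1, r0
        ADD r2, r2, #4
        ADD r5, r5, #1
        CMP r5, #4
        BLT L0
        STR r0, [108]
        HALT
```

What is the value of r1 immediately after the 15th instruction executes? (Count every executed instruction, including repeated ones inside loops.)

-40

MOV r1, #0 → r1=0
MOV r0, #10 → r0=10
MOV r5, #1 → r5=1
MOV r2, #100 → r2=100
LDR r0, [r2] → r0=M[100]=20
SUB r1, r1, r0 → r1=0-20=-20
ADD r2, r2, #4 → r2=100+4=104
ADD r5, r5, #1 → r5=1+1=2
CMP r5, #4  (cmp 2,4)
BLT L0: taken
LDR r0, [r2] → r0=M[104]=20
SUB r1, r1, r0 → r1=(-20)-20=-40
ADD r2, r2, #4 → r2=104+4=108
ADD r5, r5, #1 → r5=2+1=3
CMP r5, #4  (cmp 3,4)
After step 15: r1 = -40.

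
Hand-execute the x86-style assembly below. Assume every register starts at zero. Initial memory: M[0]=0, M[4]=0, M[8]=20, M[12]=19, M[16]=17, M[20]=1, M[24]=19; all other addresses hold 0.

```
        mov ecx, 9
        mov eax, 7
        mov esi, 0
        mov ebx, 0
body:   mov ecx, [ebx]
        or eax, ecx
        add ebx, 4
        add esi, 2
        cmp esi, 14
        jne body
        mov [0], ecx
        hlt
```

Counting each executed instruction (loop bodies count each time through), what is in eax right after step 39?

after mov ecx, 9: ecx=9
after mov eax, 7: eax=7
after mov esi, 0: esi=0
after mov ebx, 0: ebx=0
after mov ecx, [ebx]: ecx=M[0]=0
after or eax, ecx: eax=7|0=7
after add ebx, 4: ebx=0+4=4
after add esi, 2: esi=0+2=2
cmp esi, 14  (cmp 2,14)
jne body: taken
after mov ecx, [ebx]: ecx=M[4]=0
after or eax, ecx: eax=7|0=7
after add ebx, 4: ebx=4+4=8
after add esi, 2: esi=2+2=4
cmp esi, 14  (cmp 4,14)
jne body: taken
after mov ecx, [ebx]: ecx=M[8]=20
after or eax, ecx: eax=7|20=23
after add ebx, 4: ebx=8+4=12
after add esi, 2: esi=4+2=6
cmp esi, 14  (cmp 6,14)
jne body: taken
after mov ecx, [ebx]: ecx=M[12]=19
after or eax, ecx: eax=23|19=23
after add ebx, 4: ebx=12+4=16
after add esi, 2: esi=6+2=8
cmp esi, 14  (cmp 8,14)
jne body: taken
after mov ecx, [ebx]: ecx=M[16]=17
after or eax, ecx: eax=23|17=23
after add ebx, 4: ebx=16+4=20
after add esi, 2: esi=8+2=10
cmp esi, 14  (cmp 10,14)
jne body: taken
after mov ecx, [ebx]: ecx=M[20]=1
after or eax, ecx: eax=23|1=23
after add ebx, 4: ebx=20+4=24
after add esi, 2: esi=10+2=12
cmp esi, 14  (cmp 12,14)
After step 39: eax = 23.

23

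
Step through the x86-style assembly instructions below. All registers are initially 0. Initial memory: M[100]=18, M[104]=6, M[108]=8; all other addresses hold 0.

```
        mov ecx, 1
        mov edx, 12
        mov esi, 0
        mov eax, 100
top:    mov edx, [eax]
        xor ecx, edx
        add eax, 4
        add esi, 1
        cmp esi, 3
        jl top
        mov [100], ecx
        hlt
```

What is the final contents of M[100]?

29

ecx=1
edx=12
esi=0
eax=100
edx=M[100]=18
ecx=1^18=19
eax=100+4=104
esi=0+1=1
cmp esi, 3  (cmp 1,3)
jl top: taken
edx=M[104]=6
ecx=19^6=21
eax=104+4=108
esi=1+1=2
cmp esi, 3  (cmp 2,3)
jl top: taken
edx=M[108]=8
ecx=21^8=29
eax=108+4=112
esi=2+1=3
cmp esi, 3  (cmp 3,3)
jl top: not taken
mov [100], ecx → M[100]=29
halt.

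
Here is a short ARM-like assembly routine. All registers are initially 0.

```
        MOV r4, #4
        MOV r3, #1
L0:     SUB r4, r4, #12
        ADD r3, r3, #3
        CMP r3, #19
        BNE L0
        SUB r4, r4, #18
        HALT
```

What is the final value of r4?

-86

MOV r4, #4 → r4=4
MOV r3, #1 → r3=1
SUB r4, r4, #12 → r4=4-12=-8
ADD r3, r3, #3 → r3=1+3=4
CMP r3, #19  (cmp 4,19)
BNE L0: taken
SUB r4, r4, #12 → r4=(-8)-12=-20
ADD r3, r3, #3 → r3=4+3=7
CMP r3, #19  (cmp 7,19)
BNE L0: taken
SUB r4, r4, #12 → r4=(-20)-12=-32
ADD r3, r3, #3 → r3=7+3=10
CMP r3, #19  (cmp 10,19)
BNE L0: taken
SUB r4, r4, #12 → r4=(-32)-12=-44
ADD r3, r3, #3 → r3=10+3=13
CMP r3, #19  (cmp 13,19)
BNE L0: taken
SUB r4, r4, #12 → r4=(-44)-12=-56
ADD r3, r3, #3 → r3=13+3=16
CMP r3, #19  (cmp 16,19)
BNE L0: taken
SUB r4, r4, #12 → r4=(-56)-12=-68
ADD r3, r3, #3 → r3=16+3=19
CMP r3, #19  (cmp 19,19)
BNE L0: not taken
SUB r4, r4, #18 → r4=(-68)-18=-86
halt.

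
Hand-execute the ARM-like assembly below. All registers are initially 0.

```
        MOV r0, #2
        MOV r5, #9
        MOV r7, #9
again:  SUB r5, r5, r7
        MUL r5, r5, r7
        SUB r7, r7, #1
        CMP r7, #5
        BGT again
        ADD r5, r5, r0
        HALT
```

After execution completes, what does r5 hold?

r0=2
r5=9
r7=9
r5=9-9=0
r5=0*9=0
r7=9-1=8
CMP r7, #5  (cmp 8,5)
BGT again: taken
r5=0-8=-8
r5=(-8)*8=-64
r7=8-1=7
CMP r7, #5  (cmp 7,5)
BGT again: taken
r5=(-64)-7=-71
r5=(-71)*7=-497
r7=7-1=6
CMP r7, #5  (cmp 6,5)
BGT again: taken
r5=(-497)-6=-503
r5=(-503)*6=-3018
r7=6-1=5
CMP r7, #5  (cmp 5,5)
BGT again: not taken
r5=(-3018)+2=-3016
halt.

-3016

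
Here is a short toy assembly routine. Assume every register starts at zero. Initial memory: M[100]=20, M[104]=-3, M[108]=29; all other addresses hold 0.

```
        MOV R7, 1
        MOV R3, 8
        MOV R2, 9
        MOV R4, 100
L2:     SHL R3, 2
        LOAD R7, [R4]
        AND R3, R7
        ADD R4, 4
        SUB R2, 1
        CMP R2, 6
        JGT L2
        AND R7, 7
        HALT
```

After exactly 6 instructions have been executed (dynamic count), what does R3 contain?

MOV R7, 1 → R7=1
MOV R3, 8 → R3=8
MOV R2, 9 → R2=9
MOV R4, 100 → R4=100
SHL R3, 2 → R3=8<<2=32
LOAD R7, [R4] → R7=M[100]=20
After step 6: R3 = 32.

32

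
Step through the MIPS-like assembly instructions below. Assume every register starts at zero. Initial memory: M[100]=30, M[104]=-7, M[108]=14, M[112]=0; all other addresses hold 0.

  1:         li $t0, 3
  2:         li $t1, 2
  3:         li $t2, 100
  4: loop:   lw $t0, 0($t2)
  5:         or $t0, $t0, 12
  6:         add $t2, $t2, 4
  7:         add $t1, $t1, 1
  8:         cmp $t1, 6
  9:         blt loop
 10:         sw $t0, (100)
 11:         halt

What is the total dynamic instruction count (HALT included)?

29

li $t0, 3 → $t0=3
li $t1, 2 → $t1=2
li $t2, 100 → $t2=100
lw $t0, 0($t2) → $t0=M[100]=30
or $t0, $t0, 12 → $t0=30|12=30
add $t2, $t2, 4 → $t2=100+4=104
add $t1, $t1, 1 → $t1=2+1=3
cmp $t1, 6  (cmp 3,6)
blt loop: taken
lw $t0, 0($t2) → $t0=M[104]=-7
or $t0, $t0, 12 → $t0=(-7)|12=-3
add $t2, $t2, 4 → $t2=104+4=108
add $t1, $t1, 1 → $t1=3+1=4
cmp $t1, 6  (cmp 4,6)
blt loop: taken
lw $t0, 0($t2) → $t0=M[108]=14
or $t0, $t0, 12 → $t0=14|12=14
add $t2, $t2, 4 → $t2=108+4=112
add $t1, $t1, 1 → $t1=4+1=5
cmp $t1, 6  (cmp 5,6)
blt loop: taken
lw $t0, 0($t2) → $t0=M[112]=0
or $t0, $t0, 12 → $t0=0|12=12
add $t2, $t2, 4 → $t2=112+4=116
add $t1, $t1, 1 → $t1=5+1=6
cmp $t1, 6  (cmp 6,6)
blt loop: not taken
sw $t0, (100) → M[100]=12
halt.
Total executed instructions: 29.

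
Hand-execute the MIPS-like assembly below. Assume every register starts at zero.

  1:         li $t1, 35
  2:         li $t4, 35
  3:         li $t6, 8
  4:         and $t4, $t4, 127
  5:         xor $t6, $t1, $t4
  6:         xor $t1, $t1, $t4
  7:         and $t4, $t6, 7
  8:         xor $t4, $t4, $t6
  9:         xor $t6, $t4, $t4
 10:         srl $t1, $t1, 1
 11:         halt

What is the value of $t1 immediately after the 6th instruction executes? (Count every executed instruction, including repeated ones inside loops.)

0

li $t1, 35 → $t1=35
li $t4, 35 → $t4=35
li $t6, 8 → $t6=8
and $t4, $t4, 127 → $t4=35&127=35
xor $t6, $t1, $t4 → $t6=35^35=0
xor $t1, $t1, $t4 → $t1=35^35=0
After step 6: $t1 = 0.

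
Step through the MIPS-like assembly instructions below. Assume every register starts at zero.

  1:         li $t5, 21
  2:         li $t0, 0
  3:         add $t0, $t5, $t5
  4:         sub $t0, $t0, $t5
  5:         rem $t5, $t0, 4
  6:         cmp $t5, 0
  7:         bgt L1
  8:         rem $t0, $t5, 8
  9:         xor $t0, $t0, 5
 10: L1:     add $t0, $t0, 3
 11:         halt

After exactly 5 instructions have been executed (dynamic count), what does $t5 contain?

1

$t5=21
$t0=0
$t0=21+21=42
$t0=42-21=21
$t5=21%4=1
After step 5: $t5 = 1.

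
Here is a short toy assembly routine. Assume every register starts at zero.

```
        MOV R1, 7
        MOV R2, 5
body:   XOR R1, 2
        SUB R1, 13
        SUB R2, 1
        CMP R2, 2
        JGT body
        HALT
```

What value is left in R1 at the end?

R1=7
R2=5
R1=7^2=5
R1=5-13=-8
R2=5-1=4
CMP R2, 2  (cmp 4,2)
JGT body: taken
R1=(-8)^2=-6
R1=(-6)-13=-19
R2=4-1=3
CMP R2, 2  (cmp 3,2)
JGT body: taken
R1=(-19)^2=-17
R1=(-17)-13=-30
R2=3-1=2
CMP R2, 2  (cmp 2,2)
JGT body: not taken
halt.

-30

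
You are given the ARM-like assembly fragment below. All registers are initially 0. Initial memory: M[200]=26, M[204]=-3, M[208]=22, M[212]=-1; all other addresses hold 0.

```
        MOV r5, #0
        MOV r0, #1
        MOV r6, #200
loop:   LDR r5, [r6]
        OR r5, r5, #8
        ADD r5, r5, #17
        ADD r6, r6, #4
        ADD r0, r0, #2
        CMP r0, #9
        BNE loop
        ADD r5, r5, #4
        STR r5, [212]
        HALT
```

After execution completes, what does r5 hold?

20

MOV r5, #0 → r5=0
MOV r0, #1 → r0=1
MOV r6, #200 → r6=200
LDR r5, [r6] → r5=M[200]=26
OR r5, r5, #8 → r5=26|8=26
ADD r5, r5, #17 → r5=26+17=43
ADD r6, r6, #4 → r6=200+4=204
ADD r0, r0, #2 → r0=1+2=3
CMP r0, #9  (cmp 3,9)
BNE loop: taken
LDR r5, [r6] → r5=M[204]=-3
OR r5, r5, #8 → r5=(-3)|8=-3
ADD r5, r5, #17 → r5=(-3)+17=14
ADD r6, r6, #4 → r6=204+4=208
ADD r0, r0, #2 → r0=3+2=5
CMP r0, #9  (cmp 5,9)
BNE loop: taken
LDR r5, [r6] → r5=M[208]=22
OR r5, r5, #8 → r5=22|8=30
ADD r5, r5, #17 → r5=30+17=47
ADD r6, r6, #4 → r6=208+4=212
ADD r0, r0, #2 → r0=5+2=7
CMP r0, #9  (cmp 7,9)
BNE loop: taken
LDR r5, [r6] → r5=M[212]=-1
OR r5, r5, #8 → r5=(-1)|8=-1
ADD r5, r5, #17 → r5=(-1)+17=16
ADD r6, r6, #4 → r6=212+4=216
ADD r0, r0, #2 → r0=7+2=9
CMP r0, #9  (cmp 9,9)
BNE loop: not taken
ADD r5, r5, #4 → r5=16+4=20
STR r5, [212] → M[212]=20
halt.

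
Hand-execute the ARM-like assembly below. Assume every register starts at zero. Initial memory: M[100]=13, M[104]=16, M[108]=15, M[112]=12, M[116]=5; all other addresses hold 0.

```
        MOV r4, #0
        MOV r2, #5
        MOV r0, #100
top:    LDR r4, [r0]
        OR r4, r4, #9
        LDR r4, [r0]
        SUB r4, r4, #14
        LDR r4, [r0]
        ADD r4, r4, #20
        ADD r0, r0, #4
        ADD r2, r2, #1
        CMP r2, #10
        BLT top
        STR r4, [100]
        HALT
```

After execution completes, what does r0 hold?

120

MOV r4, #0 → r4=0
MOV r2, #5 → r2=5
MOV r0, #100 → r0=100
LDR r4, [r0] → r4=M[100]=13
OR r4, r4, #9 → r4=13|9=13
LDR r4, [r0] → r4=M[100]=13
SUB r4, r4, #14 → r4=13-14=-1
LDR r4, [r0] → r4=M[100]=13
ADD r4, r4, #20 → r4=13+20=33
ADD r0, r0, #4 → r0=100+4=104
ADD r2, r2, #1 → r2=5+1=6
CMP r2, #10  (cmp 6,10)
BLT top: taken
LDR r4, [r0] → r4=M[104]=16
OR r4, r4, #9 → r4=16|9=25
LDR r4, [r0] → r4=M[104]=16
SUB r4, r4, #14 → r4=16-14=2
LDR r4, [r0] → r4=M[104]=16
ADD r4, r4, #20 → r4=16+20=36
ADD r0, r0, #4 → r0=104+4=108
ADD r2, r2, #1 → r2=6+1=7
CMP r2, #10  (cmp 7,10)
BLT top: taken
LDR r4, [r0] → r4=M[108]=15
OR r4, r4, #9 → r4=15|9=15
LDR r4, [r0] → r4=M[108]=15
SUB r4, r4, #14 → r4=15-14=1
LDR r4, [r0] → r4=M[108]=15
ADD r4, r4, #20 → r4=15+20=35
ADD r0, r0, #4 → r0=108+4=112
ADD r2, r2, #1 → r2=7+1=8
CMP r2, #10  (cmp 8,10)
BLT top: taken
LDR r4, [r0] → r4=M[112]=12
OR r4, r4, #9 → r4=12|9=13
LDR r4, [r0] → r4=M[112]=12
SUB r4, r4, #14 → r4=12-14=-2
LDR r4, [r0] → r4=M[112]=12
ADD r4, r4, #20 → r4=12+20=32
ADD r0, r0, #4 → r0=112+4=116
ADD r2, r2, #1 → r2=8+1=9
CMP r2, #10  (cmp 9,10)
BLT top: taken
LDR r4, [r0] → r4=M[116]=5
OR r4, r4, #9 → r4=5|9=13
LDR r4, [r0] → r4=M[116]=5
SUB r4, r4, #14 → r4=5-14=-9
LDR r4, [r0] → r4=M[116]=5
ADD r4, r4, #20 → r4=5+20=25
ADD r0, r0, #4 → r0=116+4=120
ADD r2, r2, #1 → r2=9+1=10
CMP r2, #10  (cmp 10,10)
BLT top: not taken
STR r4, [100] → M[100]=25
halt.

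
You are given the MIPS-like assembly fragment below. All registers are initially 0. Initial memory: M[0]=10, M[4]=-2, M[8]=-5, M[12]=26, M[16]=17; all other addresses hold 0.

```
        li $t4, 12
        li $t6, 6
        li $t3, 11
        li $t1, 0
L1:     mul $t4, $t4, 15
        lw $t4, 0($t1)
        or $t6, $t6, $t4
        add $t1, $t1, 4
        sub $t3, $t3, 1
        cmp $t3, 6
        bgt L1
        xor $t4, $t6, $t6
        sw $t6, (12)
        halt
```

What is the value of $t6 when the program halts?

-1

$t4=12
$t6=6
$t3=11
$t1=0
$t4=12*15=180
$t4=M[0]=10
$t6=6|10=14
$t1=0+4=4
$t3=11-1=10
cmp $t3, 6  (cmp 10,6)
bgt L1: taken
$t4=10*15=150
$t4=M[4]=-2
$t6=14|(-2)=-2
$t1=4+4=8
$t3=10-1=9
cmp $t3, 6  (cmp 9,6)
bgt L1: taken
$t4=(-2)*15=-30
$t4=M[8]=-5
$t6=(-2)|(-5)=-1
$t1=8+4=12
$t3=9-1=8
cmp $t3, 6  (cmp 8,6)
bgt L1: taken
$t4=(-5)*15=-75
$t4=M[12]=26
$t6=(-1)|26=-1
$t1=12+4=16
$t3=8-1=7
cmp $t3, 6  (cmp 7,6)
bgt L1: taken
$t4=26*15=390
$t4=M[16]=17
$t6=(-1)|17=-1
$t1=16+4=20
$t3=7-1=6
cmp $t3, 6  (cmp 6,6)
bgt L1: not taken
$t4=(-1)^(-1)=0
sw $t6, (12) → M[12]=-1
halt.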